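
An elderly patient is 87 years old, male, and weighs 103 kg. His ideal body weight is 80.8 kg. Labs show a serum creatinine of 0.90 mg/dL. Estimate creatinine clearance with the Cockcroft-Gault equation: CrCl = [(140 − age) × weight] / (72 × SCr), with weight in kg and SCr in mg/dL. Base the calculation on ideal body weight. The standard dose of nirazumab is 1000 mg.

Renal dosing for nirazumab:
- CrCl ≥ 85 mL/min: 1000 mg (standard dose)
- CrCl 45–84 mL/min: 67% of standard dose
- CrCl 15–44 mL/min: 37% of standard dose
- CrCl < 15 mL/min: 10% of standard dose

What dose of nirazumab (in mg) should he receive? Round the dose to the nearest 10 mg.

CrCl = (140 − 87) × 80.8 / (72 × 0.9) = 4282.4 / 64.80 ≈ 66.1 mL/min
CrCl ≈ 66 mL/min → bracket 45–84 mL/min.
67% of 1000 mg = 670 mg

670 mg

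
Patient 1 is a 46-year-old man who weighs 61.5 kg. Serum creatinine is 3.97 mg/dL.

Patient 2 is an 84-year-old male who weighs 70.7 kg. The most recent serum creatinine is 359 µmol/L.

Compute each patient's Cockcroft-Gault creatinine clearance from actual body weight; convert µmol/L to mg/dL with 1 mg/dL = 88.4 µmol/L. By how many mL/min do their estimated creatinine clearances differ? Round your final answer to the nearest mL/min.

7 mL/min

Patient 1: CrCl = (140 − 46) × 61.5 / (72 × 3.97) = 5781.0 / 285.84 ≈ 20.2 mL/min
Patient 2: SCr = 359 / 88.4 = 4.061 mg/dL
Patient 2: CrCl = (140 − 84) × 70.7 / (72 × 4.061) = 3959.2 / 292.39 ≈ 13.5 mL/min
|20.2 − 13.5| = 6.7 mL/min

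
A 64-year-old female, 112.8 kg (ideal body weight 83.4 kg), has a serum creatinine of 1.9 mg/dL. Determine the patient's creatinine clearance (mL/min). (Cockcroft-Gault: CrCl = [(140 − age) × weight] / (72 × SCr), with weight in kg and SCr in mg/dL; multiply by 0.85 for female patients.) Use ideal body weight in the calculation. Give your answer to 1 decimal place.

39.4 mL/min

CrCl = (140 − 64) × 83.4 / (72 × 1.9) × 0.85 = 6338.4 / 136.80 × 0.85 ≈ 39.4 mL/min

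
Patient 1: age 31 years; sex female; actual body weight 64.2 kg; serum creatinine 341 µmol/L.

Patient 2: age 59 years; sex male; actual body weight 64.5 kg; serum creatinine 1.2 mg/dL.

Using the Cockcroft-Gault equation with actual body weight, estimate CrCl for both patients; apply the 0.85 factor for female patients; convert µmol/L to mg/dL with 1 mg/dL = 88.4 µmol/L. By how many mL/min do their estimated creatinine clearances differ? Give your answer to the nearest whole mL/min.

39 mL/min

Patient 1: SCr = 341 / 88.4 = 3.857 mg/dL
Patient 1: CrCl = (140 − 31) × 64.2 / (72 × 3.857) × 0.85 = 6997.8 / 277.70 × 0.85 ≈ 21.4 mL/min
Patient 2: CrCl = (140 − 59) × 64.5 / (72 × 1.2) = 5224.5 / 86.40 ≈ 60.5 mL/min
|21.4 − 60.5| = 39.1 mL/min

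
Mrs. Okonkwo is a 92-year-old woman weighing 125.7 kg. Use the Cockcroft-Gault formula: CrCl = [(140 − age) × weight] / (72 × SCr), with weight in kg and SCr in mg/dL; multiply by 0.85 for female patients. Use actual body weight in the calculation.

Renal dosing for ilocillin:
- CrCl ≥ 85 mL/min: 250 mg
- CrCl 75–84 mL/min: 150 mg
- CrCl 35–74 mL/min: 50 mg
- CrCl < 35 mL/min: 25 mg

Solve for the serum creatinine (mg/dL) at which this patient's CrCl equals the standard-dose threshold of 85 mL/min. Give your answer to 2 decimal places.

Standard dose requires CrCl ≥ 85 mL/min.
Set (140 − 92) × 125.7 × 0.85 / (72 × SCr) = 85
SCr = (140 − 92) × 125.7 × 0.85 / (72 × 85) = 0.838 mg/dL

0.84 mg/dL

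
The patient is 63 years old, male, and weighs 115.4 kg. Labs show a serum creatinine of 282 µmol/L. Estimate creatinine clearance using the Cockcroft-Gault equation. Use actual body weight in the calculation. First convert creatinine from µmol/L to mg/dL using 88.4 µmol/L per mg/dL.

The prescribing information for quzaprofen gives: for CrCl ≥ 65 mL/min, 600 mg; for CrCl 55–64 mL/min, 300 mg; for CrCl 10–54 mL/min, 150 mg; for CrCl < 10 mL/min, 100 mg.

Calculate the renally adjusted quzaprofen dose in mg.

150 mg

SCr = 282 / 88.4 = 3.19 mg/dL
CrCl = (140 − 63) × 115.4 / (72 × 3.19) = 8885.8 / 229.68 ≈ 38.7 mL/min
CrCl ≈ 39 mL/min → bracket 10–54 mL/min.
Dose for this bracket: 150 mg.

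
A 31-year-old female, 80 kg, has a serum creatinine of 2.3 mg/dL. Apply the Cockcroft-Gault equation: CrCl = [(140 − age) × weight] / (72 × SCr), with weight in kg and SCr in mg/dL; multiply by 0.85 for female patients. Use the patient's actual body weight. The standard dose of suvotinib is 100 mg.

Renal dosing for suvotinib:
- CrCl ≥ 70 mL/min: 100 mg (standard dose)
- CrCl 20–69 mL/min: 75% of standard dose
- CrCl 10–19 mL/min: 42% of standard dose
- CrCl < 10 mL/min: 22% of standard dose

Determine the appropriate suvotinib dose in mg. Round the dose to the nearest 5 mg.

CrCl = (140 − 31) × 80 / (72 × 2.3) × 0.85 = 8720.0 / 165.60 × 0.85 ≈ 44.8 mL/min
CrCl ≈ 45 mL/min → bracket 20–69 mL/min.
75% of 100 mg = 75 mg

75 mg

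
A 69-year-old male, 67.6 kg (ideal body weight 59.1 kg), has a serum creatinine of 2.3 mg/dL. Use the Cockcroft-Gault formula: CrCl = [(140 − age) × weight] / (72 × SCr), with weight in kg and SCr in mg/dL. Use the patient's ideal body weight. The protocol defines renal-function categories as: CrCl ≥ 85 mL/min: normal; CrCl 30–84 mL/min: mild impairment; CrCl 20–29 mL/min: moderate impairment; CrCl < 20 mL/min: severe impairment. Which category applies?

CrCl = (140 − 69) × 59.1 / (72 × 2.3) = 4196.1 / 165.60 ≈ 25.3 mL/min
25 mL/min falls in the 'moderate impairment' range.

moderate impairment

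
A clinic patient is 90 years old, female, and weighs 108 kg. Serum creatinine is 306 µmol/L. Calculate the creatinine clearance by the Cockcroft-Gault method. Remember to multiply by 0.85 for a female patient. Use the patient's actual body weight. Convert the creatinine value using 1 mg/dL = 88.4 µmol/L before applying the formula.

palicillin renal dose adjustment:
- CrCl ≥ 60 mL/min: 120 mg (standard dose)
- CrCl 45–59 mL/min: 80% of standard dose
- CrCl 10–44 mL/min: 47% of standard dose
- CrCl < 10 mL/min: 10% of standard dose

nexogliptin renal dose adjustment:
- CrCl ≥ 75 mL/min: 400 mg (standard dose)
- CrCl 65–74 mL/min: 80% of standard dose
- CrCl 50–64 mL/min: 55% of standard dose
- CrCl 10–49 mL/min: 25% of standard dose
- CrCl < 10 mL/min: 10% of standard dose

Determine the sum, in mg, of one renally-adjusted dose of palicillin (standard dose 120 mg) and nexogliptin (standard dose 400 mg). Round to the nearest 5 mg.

SCr = 306 / 88.4 = 3.462 mg/dL
CrCl = (140 − 90) × 108 / (72 × 3.462) × 0.85 = 5400.0 / 249.26 × 0.85 ≈ 18.4 mL/min
CrCl ≈ 18 mL/min.
palicillin: 10–44 mL/min → 47% of 120 mg = 56.4 mg.
nexogliptin: 10–49 mL/min → 25% of 400 mg = 100 mg.
Total = 56.4 + 100 = 156.4 mg.

155 mg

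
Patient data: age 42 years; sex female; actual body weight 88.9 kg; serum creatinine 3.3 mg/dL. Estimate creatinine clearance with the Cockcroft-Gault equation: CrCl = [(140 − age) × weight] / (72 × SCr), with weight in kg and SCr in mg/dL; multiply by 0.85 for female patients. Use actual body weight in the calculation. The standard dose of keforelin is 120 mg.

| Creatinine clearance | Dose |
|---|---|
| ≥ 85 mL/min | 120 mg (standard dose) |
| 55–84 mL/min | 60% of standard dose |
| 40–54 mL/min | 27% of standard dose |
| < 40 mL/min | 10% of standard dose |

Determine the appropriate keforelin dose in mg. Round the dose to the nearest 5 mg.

10 mg

CrCl = (140 − 42) × 88.9 / (72 × 3.3) × 0.85 = 8712.2 / 237.60 × 0.85 ≈ 31.2 mL/min
CrCl ≈ 31 mL/min → bracket < 40 mL/min.
10% of 120 mg = 12 mg → 10 mg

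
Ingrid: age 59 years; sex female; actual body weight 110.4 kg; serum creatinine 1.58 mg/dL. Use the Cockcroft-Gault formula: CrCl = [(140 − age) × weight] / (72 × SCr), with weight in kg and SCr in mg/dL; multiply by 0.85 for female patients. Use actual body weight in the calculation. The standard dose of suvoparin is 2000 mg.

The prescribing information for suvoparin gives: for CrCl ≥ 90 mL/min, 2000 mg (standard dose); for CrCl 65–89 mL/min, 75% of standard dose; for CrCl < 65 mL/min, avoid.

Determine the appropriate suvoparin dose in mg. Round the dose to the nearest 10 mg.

CrCl = (140 − 59) × 110.4 / (72 × 1.58) × 0.85 = 8942.4 / 113.76 × 0.85 ≈ 66.8 mL/min
CrCl ≈ 67 mL/min → bracket 65–89 mL/min.
75% of 2000 mg = 1500 mg

1500 mg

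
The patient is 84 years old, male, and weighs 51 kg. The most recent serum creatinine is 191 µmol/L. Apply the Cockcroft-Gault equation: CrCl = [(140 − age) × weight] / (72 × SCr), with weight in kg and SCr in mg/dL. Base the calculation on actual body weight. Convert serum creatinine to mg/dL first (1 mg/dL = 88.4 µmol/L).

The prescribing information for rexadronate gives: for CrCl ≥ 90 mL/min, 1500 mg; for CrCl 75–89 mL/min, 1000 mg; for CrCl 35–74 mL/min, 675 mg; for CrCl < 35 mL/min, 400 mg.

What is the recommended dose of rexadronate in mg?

SCr = 191 / 88.4 = 2.161 mg/dL
CrCl = (140 − 84) × 51 / (72 × 2.161) = 2856.0 / 155.59 ≈ 18.4 mL/min
CrCl ≈ 18 mL/min → bracket < 35 mL/min.
Dose for this bracket: 400 mg.

400 mg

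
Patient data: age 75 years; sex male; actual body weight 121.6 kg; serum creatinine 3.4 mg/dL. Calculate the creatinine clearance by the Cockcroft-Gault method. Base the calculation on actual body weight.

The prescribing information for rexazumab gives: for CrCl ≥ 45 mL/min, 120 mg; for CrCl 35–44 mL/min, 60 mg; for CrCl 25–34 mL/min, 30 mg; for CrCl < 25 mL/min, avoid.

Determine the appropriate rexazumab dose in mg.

CrCl = (140 − 75) × 121.6 / (72 × 3.4) = 7904.0 / 244.80 ≈ 32.3 mL/min
CrCl ≈ 32 mL/min → bracket 25–34 mL/min.
Dose for this bracket: 30 mg.

30 mg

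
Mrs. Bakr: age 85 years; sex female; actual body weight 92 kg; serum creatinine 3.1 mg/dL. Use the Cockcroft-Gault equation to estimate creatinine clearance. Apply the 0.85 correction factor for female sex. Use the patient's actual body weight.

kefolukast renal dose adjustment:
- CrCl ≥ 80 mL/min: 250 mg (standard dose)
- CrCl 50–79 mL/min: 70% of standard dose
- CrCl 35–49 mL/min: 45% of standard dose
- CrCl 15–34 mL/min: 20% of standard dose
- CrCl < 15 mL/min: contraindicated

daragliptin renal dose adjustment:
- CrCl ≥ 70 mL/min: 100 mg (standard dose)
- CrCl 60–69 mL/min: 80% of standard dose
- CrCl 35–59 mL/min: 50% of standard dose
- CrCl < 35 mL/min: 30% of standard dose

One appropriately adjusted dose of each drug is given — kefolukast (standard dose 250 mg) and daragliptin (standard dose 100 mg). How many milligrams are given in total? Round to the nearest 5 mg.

80 mg

CrCl = (140 − 85) × 92 / (72 × 3.1) × 0.85 = 5060.0 / 223.20 × 0.85 ≈ 19.3 mL/min
CrCl ≈ 19 mL/min.
kefolukast: 15–34 mL/min → 20% of 250 mg = 50 mg.
daragliptin: < 35 mL/min → 30% of 100 mg = 30 mg.
Total = 50 + 30 = 80 mg.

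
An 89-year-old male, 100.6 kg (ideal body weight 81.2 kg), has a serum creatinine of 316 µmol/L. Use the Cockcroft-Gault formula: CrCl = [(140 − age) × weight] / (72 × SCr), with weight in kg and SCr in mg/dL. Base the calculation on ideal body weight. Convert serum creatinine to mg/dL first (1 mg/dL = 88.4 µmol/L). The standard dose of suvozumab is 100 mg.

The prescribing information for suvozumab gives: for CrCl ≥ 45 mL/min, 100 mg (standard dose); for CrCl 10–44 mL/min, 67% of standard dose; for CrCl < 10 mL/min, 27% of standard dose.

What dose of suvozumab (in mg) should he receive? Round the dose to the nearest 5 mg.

65 mg

SCr = 316 / 88.4 = 3.575 mg/dL
CrCl = (140 − 89) × 81.2 / (72 × 3.575) = 4141.2 / 257.40 ≈ 16.1 mL/min
CrCl ≈ 16 mL/min → bracket 10–44 mL/min.
67% of 100 mg = 67 mg → 65 mg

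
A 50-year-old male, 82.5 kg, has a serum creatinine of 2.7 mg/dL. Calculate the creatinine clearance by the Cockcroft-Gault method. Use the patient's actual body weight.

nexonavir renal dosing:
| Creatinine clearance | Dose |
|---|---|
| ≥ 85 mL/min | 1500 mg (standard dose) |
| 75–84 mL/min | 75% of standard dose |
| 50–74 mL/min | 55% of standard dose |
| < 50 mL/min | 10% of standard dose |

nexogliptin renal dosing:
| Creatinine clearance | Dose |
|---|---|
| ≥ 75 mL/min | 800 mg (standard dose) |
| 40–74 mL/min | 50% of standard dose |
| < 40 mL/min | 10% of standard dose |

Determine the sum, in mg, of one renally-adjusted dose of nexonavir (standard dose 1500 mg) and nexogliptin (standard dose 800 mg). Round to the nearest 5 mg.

230 mg

CrCl = (140 − 50) × 82.5 / (72 × 2.7) = 7425.0 / 194.40 ≈ 38.2 mL/min
CrCl ≈ 38 mL/min.
nexonavir: < 50 mL/min → 10% of 1500 mg = 150 mg.
nexogliptin: < 40 mL/min → 10% of 800 mg = 80 mg.
Total = 150 + 80 = 230 mg.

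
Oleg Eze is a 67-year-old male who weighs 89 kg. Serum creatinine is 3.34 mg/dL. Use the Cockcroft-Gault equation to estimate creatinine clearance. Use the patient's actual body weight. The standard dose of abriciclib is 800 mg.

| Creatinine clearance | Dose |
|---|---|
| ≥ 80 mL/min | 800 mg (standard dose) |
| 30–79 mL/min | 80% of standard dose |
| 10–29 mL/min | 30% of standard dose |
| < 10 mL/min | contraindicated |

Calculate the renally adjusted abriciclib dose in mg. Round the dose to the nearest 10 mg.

240 mg

CrCl = (140 − 67) × 89 / (72 × 3.34) = 6497.0 / 240.48 ≈ 27.0 mL/min
CrCl ≈ 27 mL/min → bracket 10–29 mL/min.
30% of 800 mg = 240 mg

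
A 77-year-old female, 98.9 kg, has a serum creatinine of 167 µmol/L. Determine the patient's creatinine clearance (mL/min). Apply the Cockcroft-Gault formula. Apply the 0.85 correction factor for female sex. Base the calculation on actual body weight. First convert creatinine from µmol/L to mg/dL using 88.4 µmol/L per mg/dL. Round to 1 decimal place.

38.9 mL/min

SCr = 167 / 88.4 = 1.889 mg/dL
CrCl = (140 − 77) × 98.9 / (72 × 1.889) × 0.85 = 6230.7 / 136.01 × 0.85 ≈ 38.9 mL/min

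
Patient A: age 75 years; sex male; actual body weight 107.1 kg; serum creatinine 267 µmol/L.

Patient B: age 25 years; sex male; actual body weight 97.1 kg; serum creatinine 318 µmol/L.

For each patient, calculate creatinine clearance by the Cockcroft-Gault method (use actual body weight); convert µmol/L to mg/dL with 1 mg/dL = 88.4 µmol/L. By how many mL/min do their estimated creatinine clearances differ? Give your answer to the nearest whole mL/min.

Patient A: SCr = 267 / 88.4 = 3.02 mg/dL
Patient A: CrCl = (140 − 75) × 107.1 / (72 × 3.02) = 6961.5 / 217.44 ≈ 32.0 mL/min
Patient B: SCr = 318 / 88.4 = 3.597 mg/dL
Patient B: CrCl = (140 − 25) × 97.1 / (72 × 3.597) = 11166.5 / 258.98 ≈ 43.1 mL/min
|32.0 − 43.1| = 11.1 mL/min

11 mL/min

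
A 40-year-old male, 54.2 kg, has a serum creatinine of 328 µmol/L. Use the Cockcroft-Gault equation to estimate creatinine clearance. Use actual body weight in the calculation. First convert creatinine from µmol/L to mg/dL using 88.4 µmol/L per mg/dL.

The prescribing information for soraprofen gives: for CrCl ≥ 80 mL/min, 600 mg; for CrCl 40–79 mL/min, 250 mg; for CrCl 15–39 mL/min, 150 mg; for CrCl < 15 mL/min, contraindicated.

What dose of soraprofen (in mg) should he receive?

150 mg

SCr = 328 / 88.4 = 3.71 mg/dL
CrCl = (140 − 40) × 54.2 / (72 × 3.71) = 5420.0 / 267.12 ≈ 20.3 mL/min
CrCl ≈ 20 mL/min → bracket 15–39 mL/min.
Dose for this bracket: 150 mg.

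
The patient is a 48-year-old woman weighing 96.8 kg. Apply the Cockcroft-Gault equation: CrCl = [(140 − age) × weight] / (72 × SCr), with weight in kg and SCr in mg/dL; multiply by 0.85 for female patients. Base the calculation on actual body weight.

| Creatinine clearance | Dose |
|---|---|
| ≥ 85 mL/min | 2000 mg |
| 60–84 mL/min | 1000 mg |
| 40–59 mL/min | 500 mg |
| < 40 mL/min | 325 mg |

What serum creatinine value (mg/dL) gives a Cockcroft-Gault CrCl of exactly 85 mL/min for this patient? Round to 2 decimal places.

Standard dose requires CrCl ≥ 85 mL/min.
Set (140 − 48) × 96.8 × 0.85 / (72 × SCr) = 85
SCr = (140 − 48) × 96.8 × 0.85 / (72 × 85) = 1.237 mg/dL

1.24 mg/dL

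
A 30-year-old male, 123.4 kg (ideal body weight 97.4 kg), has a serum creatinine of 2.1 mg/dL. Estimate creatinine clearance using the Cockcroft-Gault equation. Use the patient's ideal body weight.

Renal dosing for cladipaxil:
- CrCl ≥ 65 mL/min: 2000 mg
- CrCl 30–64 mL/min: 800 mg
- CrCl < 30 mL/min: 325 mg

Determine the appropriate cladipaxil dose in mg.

2000 mg

CrCl = (140 − 30) × 97.4 / (72 × 2.1) = 10714.0 / 151.20 ≈ 70.9 mL/min
CrCl ≈ 71 mL/min → bracket ≥ 65 mL/min.
Dose for this bracket: 2000 mg.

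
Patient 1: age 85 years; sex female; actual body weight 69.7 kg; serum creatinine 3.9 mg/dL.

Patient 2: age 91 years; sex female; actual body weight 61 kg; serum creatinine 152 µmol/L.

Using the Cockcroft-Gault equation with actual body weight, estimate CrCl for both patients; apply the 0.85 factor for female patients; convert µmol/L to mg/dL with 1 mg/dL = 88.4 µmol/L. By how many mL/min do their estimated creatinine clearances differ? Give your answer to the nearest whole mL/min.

9 mL/min

Patient 1: CrCl = (140 − 85) × 69.7 / (72 × 3.9) × 0.85 = 3833.5 / 280.80 × 0.85 ≈ 11.6 mL/min
Patient 2: SCr = 152 / 88.4 = 1.719 mg/dL
Patient 2: CrCl = (140 − 91) × 61 / (72 × 1.719) × 0.85 = 2989.0 / 123.77 × 0.85 ≈ 20.5 mL/min
|11.6 − 20.5| = 8.9 mL/min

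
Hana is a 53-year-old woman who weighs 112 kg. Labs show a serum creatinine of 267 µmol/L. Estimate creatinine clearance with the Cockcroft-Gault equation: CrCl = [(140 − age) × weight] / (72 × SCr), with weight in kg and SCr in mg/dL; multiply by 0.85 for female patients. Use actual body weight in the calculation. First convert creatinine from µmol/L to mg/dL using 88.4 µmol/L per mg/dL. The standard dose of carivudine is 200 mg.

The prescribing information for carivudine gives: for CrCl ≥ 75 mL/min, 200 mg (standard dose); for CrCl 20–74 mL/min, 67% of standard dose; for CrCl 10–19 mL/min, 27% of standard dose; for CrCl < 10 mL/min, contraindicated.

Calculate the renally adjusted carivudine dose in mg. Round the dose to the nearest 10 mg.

130 mg

SCr = 267 / 88.4 = 3.02 mg/dL
CrCl = (140 − 53) × 112 / (72 × 3.02) × 0.85 = 9744.0 / 217.44 × 0.85 ≈ 38.1 mL/min
CrCl ≈ 38 mL/min → bracket 20–74 mL/min.
67% of 200 mg = 134 mg → 130 mg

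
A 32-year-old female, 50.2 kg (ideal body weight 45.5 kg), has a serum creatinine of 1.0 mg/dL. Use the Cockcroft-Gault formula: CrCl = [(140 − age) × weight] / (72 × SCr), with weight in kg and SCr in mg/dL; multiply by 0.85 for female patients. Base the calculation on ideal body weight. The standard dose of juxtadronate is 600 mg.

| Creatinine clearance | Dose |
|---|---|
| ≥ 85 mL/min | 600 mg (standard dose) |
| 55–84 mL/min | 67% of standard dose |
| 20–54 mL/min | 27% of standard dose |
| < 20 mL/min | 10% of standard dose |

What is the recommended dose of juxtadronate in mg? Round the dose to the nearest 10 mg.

CrCl = (140 − 32) × 45.5 / (72 × 1) × 0.85 = 4914.0 / 72.00 × 0.85 ≈ 58.0 mL/min
CrCl ≈ 58 mL/min → bracket 55–84 mL/min.
67% of 600 mg = 402 mg → 400 mg

400 mg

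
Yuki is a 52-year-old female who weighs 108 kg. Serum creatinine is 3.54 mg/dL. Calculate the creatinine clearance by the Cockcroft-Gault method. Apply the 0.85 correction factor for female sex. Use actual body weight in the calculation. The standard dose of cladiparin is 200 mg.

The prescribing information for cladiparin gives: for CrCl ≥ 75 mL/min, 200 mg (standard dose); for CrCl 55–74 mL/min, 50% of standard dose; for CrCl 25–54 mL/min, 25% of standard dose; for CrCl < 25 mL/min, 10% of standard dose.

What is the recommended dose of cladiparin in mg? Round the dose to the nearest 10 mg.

CrCl = (140 − 52) × 108 / (72 × 3.54) × 0.85 = 9504.0 / 254.88 × 0.85 ≈ 31.7 mL/min
CrCl ≈ 32 mL/min → bracket 25–54 mL/min.
25% of 200 mg = 50 mg

50 mg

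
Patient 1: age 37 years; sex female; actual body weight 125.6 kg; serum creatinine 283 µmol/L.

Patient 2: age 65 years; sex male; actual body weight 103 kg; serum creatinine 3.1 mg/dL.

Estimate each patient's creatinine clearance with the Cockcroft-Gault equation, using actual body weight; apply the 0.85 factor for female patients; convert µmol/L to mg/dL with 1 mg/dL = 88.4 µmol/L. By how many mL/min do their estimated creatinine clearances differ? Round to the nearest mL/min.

Patient 1: SCr = 283 / 88.4 = 3.201 mg/dL
Patient 1: CrCl = (140 − 37) × 125.6 / (72 × 3.201) × 0.85 = 12936.8 / 230.47 × 0.85 ≈ 47.7 mL/min
Patient 2: CrCl = (140 − 65) × 103 / (72 × 3.1) = 7725.0 / 223.20 ≈ 34.6 mL/min
|47.7 − 34.6| = 13.1 mL/min

13 mL/min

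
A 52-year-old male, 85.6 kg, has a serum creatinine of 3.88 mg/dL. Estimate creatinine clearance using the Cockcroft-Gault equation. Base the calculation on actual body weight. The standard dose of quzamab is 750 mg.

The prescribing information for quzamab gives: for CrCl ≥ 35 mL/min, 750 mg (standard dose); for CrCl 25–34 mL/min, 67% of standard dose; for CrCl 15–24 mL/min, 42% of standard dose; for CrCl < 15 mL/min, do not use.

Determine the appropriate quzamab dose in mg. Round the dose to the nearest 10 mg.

500 mg

CrCl = (140 − 52) × 85.6 / (72 × 3.88) = 7532.8 / 279.36 ≈ 27.0 mL/min
CrCl ≈ 27 mL/min → bracket 25–34 mL/min.
67% of 750 mg = 502.5 mg → 500 mg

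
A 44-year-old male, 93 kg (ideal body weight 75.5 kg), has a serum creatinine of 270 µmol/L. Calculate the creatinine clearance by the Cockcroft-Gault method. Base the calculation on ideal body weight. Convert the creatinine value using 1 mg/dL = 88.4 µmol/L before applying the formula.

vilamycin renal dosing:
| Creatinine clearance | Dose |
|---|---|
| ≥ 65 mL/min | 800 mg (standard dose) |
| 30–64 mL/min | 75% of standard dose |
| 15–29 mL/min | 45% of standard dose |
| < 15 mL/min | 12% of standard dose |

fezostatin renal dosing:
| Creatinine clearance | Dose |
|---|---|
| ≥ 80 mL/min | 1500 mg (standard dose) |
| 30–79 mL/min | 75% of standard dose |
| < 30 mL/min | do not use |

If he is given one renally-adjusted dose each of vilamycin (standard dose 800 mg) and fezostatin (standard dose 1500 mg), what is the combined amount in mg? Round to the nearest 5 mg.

SCr = 270 / 88.4 = 3.054 mg/dL
CrCl = (140 − 44) × 75.5 / (72 × 3.054) = 7248.0 / 219.89 ≈ 33.0 mL/min
CrCl ≈ 33 mL/min.
vilamycin: 30–64 mL/min → 75% of 800 mg = 600 mg.
fezostatin: 30–79 mL/min → 75% of 1500 mg = 1125 mg.
Total = 600 + 1125 = 1725 mg.

1725 mg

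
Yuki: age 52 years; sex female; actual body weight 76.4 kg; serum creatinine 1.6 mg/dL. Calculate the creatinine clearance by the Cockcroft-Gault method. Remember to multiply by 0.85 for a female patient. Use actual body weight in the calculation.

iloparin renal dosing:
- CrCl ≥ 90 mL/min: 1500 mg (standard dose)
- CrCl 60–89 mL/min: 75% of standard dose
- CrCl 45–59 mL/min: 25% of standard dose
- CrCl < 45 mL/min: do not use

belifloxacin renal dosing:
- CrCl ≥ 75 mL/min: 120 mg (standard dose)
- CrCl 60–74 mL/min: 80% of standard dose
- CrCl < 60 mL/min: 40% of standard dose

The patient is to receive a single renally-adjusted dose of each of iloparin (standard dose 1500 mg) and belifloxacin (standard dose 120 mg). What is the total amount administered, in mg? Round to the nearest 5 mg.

425 mg

CrCl = (140 − 52) × 76.4 / (72 × 1.6) × 0.85 = 6723.2 / 115.20 × 0.85 ≈ 49.6 mL/min
CrCl ≈ 50 mL/min.
iloparin: 45–59 mL/min → 25% of 1500 mg = 375 mg.
belifloxacin: < 60 mL/min → 40% of 120 mg = 48 mg.
Total = 375 + 48 = 423 mg.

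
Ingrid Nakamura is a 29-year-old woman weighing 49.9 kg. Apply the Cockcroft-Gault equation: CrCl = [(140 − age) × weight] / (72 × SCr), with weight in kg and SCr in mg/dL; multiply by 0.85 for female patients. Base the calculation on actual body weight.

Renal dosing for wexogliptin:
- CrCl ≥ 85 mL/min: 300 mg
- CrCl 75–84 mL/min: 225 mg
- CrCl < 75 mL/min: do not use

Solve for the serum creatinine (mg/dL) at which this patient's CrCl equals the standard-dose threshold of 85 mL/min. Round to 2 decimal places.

0.77 mg/dL

Standard dose requires CrCl ≥ 85 mL/min.
Set (140 − 29) × 49.9 × 0.85 / (72 × SCr) = 85
SCr = (140 − 29) × 49.9 × 0.85 / (72 × 85) = 0.769 mg/dL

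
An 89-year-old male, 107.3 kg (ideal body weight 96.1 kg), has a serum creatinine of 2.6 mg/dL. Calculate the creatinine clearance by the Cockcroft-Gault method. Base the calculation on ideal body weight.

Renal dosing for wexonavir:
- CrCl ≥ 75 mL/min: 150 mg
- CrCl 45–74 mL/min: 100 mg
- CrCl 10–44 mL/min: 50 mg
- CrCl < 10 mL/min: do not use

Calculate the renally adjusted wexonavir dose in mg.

50 mg

CrCl = (140 − 89) × 96.1 / (72 × 2.6) = 4901.1 / 187.20 ≈ 26.2 mL/min
CrCl ≈ 26 mL/min → bracket 10–44 mL/min.
Dose for this bracket: 50 mg.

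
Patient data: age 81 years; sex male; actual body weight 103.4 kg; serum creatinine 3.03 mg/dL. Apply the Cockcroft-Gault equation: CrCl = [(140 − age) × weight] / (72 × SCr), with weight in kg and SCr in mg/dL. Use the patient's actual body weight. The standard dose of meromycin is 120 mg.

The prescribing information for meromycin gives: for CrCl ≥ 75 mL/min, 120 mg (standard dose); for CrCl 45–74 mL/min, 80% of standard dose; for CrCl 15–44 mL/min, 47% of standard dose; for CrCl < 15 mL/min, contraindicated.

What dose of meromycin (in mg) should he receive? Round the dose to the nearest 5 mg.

CrCl = (140 − 81) × 103.4 / (72 × 3.03) = 6100.6 / 218.16 ≈ 28.0 mL/min
CrCl ≈ 28 mL/min → bracket 15–44 mL/min.
47% of 120 mg = 56.4 mg → 55 mg

55 mg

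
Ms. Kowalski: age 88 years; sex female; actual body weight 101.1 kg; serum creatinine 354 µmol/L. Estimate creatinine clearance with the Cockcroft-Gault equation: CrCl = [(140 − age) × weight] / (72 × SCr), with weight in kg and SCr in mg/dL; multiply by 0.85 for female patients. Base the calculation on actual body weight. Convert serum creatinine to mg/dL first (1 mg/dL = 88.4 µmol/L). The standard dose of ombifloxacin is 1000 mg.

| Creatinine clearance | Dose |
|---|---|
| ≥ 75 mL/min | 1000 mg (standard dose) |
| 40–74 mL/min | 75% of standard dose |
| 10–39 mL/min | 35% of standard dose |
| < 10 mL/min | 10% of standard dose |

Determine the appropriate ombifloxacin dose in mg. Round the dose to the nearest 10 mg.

350 mg

SCr = 354 / 88.4 = 4.005 mg/dL
CrCl = (140 − 88) × 101.1 / (72 × 4.005) × 0.85 = 5257.2 / 288.36 × 0.85 ≈ 15.5 mL/min
CrCl ≈ 15 mL/min → bracket 10–39 mL/min.
35% of 1000 mg = 350 mg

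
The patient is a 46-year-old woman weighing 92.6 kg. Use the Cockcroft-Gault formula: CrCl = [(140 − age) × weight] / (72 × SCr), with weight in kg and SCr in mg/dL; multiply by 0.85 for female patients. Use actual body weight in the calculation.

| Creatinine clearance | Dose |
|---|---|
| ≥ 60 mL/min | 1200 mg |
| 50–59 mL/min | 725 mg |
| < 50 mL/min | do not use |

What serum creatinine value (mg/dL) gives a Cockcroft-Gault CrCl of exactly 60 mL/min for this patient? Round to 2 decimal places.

Standard dose requires CrCl ≥ 60 mL/min.
Set (140 − 46) × 92.6 × 0.85 / (72 × SCr) = 60
SCr = (140 − 46) × 92.6 × 0.85 / (72 × 60) = 1.713 mg/dL

1.71 mg/dL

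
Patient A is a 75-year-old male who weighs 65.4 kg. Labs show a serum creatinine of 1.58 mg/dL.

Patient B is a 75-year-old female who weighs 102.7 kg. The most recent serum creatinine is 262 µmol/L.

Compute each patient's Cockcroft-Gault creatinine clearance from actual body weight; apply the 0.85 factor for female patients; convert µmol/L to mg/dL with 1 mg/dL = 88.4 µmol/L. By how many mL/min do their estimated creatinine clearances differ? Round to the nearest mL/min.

Patient A: CrCl = (140 − 75) × 65.4 / (72 × 1.58) = 4251.0 / 113.76 ≈ 37.4 mL/min
Patient B: SCr = 262 / 88.4 = 2.964 mg/dL
Patient B: CrCl = (140 − 75) × 102.7 / (72 × 2.964) × 0.85 = 6675.5 / 213.41 × 0.85 ≈ 26.6 mL/min
|37.4 − 26.6| = 10.8 mL/min

11 mL/min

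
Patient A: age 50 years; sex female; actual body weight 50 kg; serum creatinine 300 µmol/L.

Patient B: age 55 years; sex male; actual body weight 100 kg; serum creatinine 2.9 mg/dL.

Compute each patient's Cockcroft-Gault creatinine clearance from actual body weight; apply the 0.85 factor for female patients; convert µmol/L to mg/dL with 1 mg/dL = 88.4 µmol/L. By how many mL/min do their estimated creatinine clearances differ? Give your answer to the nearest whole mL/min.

25 mL/min

Patient A: SCr = 300 / 88.4 = 3.394 mg/dL
Patient A: CrCl = (140 − 50) × 50 / (72 × 3.394) × 0.85 = 4500.0 / 244.37 × 0.85 ≈ 15.7 mL/min
Patient B: CrCl = (140 − 55) × 100 / (72 × 2.9) = 8500.0 / 208.80 ≈ 40.7 mL/min
|15.7 − 40.7| = 25.0 mL/min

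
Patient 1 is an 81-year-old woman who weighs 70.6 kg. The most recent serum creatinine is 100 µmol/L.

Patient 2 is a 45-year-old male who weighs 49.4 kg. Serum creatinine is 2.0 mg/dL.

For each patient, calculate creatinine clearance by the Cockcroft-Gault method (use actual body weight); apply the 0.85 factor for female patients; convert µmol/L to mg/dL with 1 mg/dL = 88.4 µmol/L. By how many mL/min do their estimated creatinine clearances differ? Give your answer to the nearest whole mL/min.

Patient 1: SCr = 100 / 88.4 = 1.131 mg/dL
Patient 1: CrCl = (140 − 81) × 70.6 / (72 × 1.131) × 0.85 = 4165.4 / 81.43 × 0.85 ≈ 43.5 mL/min
Patient 2: CrCl = (140 − 45) × 49.4 / (72 × 2) = 4693.0 / 144.00 ≈ 32.6 mL/min
|43.5 − 32.6| = 10.9 mL/min

11 mL/min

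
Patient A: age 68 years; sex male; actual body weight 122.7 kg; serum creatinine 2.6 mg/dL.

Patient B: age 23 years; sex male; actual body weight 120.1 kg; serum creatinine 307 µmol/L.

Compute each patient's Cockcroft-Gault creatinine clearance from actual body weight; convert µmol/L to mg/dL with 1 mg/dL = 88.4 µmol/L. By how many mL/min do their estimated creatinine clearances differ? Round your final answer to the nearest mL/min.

9 mL/min

Patient A: CrCl = (140 − 68) × 122.7 / (72 × 2.6) = 8834.4 / 187.20 ≈ 47.2 mL/min
Patient B: SCr = 307 / 88.4 = 3.473 mg/dL
Patient B: CrCl = (140 − 23) × 120.1 / (72 × 3.473) = 14051.7 / 250.06 ≈ 56.2 mL/min
|47.2 − 56.2| = 9.0 mL/min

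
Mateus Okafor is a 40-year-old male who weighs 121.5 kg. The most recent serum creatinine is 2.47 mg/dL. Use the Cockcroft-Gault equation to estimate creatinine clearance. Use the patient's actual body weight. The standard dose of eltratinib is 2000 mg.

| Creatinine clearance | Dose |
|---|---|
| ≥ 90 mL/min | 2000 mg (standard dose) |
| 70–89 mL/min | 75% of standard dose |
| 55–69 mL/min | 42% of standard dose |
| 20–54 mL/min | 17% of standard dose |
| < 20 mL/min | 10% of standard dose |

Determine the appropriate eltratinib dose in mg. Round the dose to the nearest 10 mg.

CrCl = (140 − 40) × 121.5 / (72 × 2.47) = 12150.0 / 177.84 ≈ 68.3 mL/min
CrCl ≈ 68 mL/min → bracket 55–69 mL/min.
42% of 2000 mg = 840 mg

840 mg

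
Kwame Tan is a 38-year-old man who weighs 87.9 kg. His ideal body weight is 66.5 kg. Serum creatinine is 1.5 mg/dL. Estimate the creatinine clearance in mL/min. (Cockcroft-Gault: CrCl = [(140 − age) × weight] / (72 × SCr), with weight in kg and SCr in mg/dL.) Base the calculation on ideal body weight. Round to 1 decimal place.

62.8 mL/min

CrCl = (140 − 38) × 66.5 / (72 × 1.5) = 6783.0 / 108.00 ≈ 62.8 mL/min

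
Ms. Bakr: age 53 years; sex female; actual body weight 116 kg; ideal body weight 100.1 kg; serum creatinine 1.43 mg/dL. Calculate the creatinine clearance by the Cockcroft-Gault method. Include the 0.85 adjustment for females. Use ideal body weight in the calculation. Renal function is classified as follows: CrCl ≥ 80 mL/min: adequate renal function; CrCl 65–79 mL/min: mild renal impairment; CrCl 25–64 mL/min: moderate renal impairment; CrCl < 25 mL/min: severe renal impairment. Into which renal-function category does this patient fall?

CrCl = (140 − 53) × 100.1 / (72 × 1.43) × 0.85 = 8708.7 / 102.96 × 0.85 ≈ 71.9 mL/min
72 mL/min falls in the 'mild renal impairment' range.

mild renal impairment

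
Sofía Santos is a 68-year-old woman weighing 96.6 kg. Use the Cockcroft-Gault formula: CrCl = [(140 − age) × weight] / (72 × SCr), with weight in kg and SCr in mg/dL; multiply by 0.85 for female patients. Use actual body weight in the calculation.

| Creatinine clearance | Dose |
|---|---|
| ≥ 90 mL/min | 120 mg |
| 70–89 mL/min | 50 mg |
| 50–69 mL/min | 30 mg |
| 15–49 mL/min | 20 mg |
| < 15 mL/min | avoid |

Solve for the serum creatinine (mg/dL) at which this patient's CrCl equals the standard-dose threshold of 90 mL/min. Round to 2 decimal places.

0.91 mg/dL

Standard dose requires CrCl ≥ 90 mL/min.
Set (140 − 68) × 96.6 × 0.85 / (72 × SCr) = 90
SCr = (140 − 68) × 96.6 × 0.85 / (72 × 90) = 0.912 mg/dL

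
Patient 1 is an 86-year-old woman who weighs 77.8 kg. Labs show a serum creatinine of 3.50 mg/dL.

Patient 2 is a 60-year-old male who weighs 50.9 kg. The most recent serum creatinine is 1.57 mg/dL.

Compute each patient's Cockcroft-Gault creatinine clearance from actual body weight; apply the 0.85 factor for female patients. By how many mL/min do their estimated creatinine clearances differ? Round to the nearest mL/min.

Patient 1: CrCl = (140 − 86) × 77.8 / (72 × 3.5) × 0.85 = 4201.2 / 252.00 × 0.85 ≈ 14.2 mL/min
Patient 2: CrCl = (140 − 60) × 50.9 / (72 × 1.57) = 4072.0 / 113.04 ≈ 36.0 mL/min
|14.2 − 36.0| = 21.8 mL/min

22 mL/min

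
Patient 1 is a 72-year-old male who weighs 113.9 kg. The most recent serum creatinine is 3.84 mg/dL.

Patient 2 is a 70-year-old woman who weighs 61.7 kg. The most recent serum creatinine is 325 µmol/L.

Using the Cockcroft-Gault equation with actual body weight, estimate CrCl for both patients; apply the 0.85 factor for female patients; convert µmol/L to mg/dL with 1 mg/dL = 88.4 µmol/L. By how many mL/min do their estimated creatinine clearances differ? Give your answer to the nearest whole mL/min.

Patient 1: CrCl = (140 − 72) × 113.9 / (72 × 3.84) = 7745.2 / 276.48 ≈ 28.0 mL/min
Patient 2: SCr = 325 / 88.4 = 3.676 mg/dL
Patient 2: CrCl = (140 − 70) × 61.7 / (72 × 3.676) × 0.85 = 4319.0 / 264.67 × 0.85 ≈ 13.9 mL/min
|28.0 − 13.9| = 14.1 mL/min

14 mL/min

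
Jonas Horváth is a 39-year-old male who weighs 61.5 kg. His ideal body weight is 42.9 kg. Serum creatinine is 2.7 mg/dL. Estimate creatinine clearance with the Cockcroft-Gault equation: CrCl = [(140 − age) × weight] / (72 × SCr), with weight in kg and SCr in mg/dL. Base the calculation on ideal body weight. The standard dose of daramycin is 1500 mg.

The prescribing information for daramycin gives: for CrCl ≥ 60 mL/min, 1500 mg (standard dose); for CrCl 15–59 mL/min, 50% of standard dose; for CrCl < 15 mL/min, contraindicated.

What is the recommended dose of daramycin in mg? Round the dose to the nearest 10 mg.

CrCl = (140 − 39) × 42.9 / (72 × 2.7) = 4332.9 / 194.40 ≈ 22.3 mL/min
CrCl ≈ 22 mL/min → bracket 15–59 mL/min.
50% of 1500 mg = 750 mg

750 mg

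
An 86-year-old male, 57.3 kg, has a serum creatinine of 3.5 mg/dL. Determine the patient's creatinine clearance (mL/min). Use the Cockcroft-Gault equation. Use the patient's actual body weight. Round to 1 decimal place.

12.3 mL/min

CrCl = (140 − 86) × 57.3 / (72 × 3.5) = 3094.2 / 252.00 ≈ 12.3 mL/min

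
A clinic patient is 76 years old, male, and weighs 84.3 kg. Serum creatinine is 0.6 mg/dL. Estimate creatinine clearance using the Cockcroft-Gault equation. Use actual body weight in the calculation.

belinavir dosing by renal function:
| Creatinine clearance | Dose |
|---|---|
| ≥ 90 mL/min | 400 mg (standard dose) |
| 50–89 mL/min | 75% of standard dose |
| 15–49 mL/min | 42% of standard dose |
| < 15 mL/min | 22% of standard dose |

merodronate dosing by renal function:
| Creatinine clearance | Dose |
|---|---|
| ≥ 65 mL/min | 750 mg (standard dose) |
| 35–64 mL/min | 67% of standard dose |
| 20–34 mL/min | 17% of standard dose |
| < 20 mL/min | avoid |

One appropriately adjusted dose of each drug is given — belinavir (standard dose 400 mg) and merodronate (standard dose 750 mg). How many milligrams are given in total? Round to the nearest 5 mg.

CrCl = (140 − 76) × 84.3 / (72 × 0.6) = 5395.2 / 43.20 ≈ 124.9 mL/min
CrCl ≈ 125 mL/min.
belinavir: ≥ 90 mL/min → 100% of 400 mg = 400 mg.
merodronate: ≥ 65 mL/min → 100% of 750 mg = 750 mg.
Total = 400 + 750 = 1150 mg.

1150 mg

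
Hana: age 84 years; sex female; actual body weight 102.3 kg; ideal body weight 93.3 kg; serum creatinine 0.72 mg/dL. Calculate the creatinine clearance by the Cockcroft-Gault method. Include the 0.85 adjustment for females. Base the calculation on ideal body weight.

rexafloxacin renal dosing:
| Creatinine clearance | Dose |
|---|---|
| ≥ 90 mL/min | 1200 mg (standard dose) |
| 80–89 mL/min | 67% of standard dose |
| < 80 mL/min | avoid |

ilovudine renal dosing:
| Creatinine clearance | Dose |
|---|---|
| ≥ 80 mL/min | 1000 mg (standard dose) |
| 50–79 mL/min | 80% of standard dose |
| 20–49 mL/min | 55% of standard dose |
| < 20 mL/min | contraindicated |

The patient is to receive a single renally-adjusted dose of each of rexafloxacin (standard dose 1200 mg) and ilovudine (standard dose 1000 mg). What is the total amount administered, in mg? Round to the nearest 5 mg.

CrCl = (140 − 84) × 93.3 / (72 × 0.72) × 0.85 = 5224.8 / 51.84 × 0.85 ≈ 85.7 mL/min
CrCl ≈ 86 mL/min.
rexafloxacin: 80–89 mL/min → 67% of 1200 mg = 804 mg.
ilovudine: ≥ 80 mL/min → 100% of 1000 mg = 1000 mg.
Total = 804 + 1000 = 1804 mg.

1805 mg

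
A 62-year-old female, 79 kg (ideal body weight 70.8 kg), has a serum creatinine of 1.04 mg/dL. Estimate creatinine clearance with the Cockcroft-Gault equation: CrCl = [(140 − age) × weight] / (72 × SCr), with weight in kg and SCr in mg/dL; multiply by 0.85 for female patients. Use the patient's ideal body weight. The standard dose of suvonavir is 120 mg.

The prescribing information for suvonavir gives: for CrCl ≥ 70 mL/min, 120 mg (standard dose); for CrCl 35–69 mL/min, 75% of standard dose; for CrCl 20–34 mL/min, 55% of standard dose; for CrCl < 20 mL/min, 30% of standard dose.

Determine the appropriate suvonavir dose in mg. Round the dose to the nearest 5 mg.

CrCl = (140 − 62) × 70.8 / (72 × 1.04) × 0.85 = 5522.4 / 74.88 × 0.85 ≈ 62.7 mL/min
CrCl ≈ 63 mL/min → bracket 35–69 mL/min.
75% of 120 mg = 90 mg

90 mg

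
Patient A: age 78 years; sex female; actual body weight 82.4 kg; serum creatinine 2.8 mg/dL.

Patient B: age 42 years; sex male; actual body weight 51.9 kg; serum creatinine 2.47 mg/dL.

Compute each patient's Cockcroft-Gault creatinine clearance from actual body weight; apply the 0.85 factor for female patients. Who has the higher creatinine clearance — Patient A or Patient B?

Patient B

Patient A: CrCl = (140 − 78) × 82.4 / (72 × 2.8) × 0.85 = 5108.8 / 201.60 × 0.85 ≈ 21.5 mL/min
Patient B: CrCl = (140 − 42) × 51.9 / (72 × 2.47) = 5086.2 / 177.84 ≈ 28.6 mL/min
21.5 vs 28.6 mL/min → Patient B is higher.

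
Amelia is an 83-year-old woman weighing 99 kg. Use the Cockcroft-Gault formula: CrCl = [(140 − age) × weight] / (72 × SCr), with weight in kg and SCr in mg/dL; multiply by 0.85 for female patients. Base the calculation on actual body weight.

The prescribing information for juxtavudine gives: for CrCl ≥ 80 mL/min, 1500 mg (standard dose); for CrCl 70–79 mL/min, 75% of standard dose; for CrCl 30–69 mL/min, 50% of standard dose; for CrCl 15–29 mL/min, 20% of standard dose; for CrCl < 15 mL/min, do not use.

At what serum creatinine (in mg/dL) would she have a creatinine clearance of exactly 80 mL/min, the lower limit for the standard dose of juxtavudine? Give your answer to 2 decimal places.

0.83 mg/dL

Standard dose requires CrCl ≥ 80 mL/min.
Set (140 − 83) × 99 × 0.85 / (72 × SCr) = 80
SCr = (140 − 83) × 99 × 0.85 / (72 × 80) = 0.833 mg/dL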